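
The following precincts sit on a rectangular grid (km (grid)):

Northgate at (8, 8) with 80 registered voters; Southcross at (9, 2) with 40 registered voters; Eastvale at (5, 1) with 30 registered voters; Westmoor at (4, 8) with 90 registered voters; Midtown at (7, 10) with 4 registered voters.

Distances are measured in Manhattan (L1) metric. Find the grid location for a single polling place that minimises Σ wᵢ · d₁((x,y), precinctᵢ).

(7, 8)

Manhattan distance separates: Σwᵢ(|x−xᵢ|+|y−yᵢ|) = Σwᵢ|x−xᵢ| + Σwᵢ|y−yᵢ|, so x and y are optimised independently as 1-D weighted medians.
Total weight W = 244; half = 122.
x-coordinate, sorted with cumulative weight:
  x=4 (Westmoor, w=90) cum 90
  x=5 (Eastvale, w=30) cum 120
  x=7 (Midtown, w=4) cum 124  ← median
  x=8 (Northgate, w=80) cum 204
  x=9 (Southcross, w=40) cum 244
⇒ x* = 7
y-coordinate, sorted with cumulative weight:
  y=1 (Eastvale, w=30) cum 30
  y=2 (Southcross, w=40) cum 70
  y=8 (Northgate, w=80) cum 150  ← median
  y=8 (Westmoor, w=90) cum 240
  y=10 (Midtown, w=4) cum 244
⇒ y* = 8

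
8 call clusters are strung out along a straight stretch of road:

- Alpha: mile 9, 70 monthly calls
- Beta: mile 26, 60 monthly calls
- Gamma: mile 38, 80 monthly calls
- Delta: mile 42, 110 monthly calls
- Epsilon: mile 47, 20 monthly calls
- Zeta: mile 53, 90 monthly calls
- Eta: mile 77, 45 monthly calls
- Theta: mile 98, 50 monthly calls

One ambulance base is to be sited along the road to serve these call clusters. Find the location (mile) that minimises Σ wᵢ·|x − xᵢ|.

x = 42

For a sum of weighted absolute distances on a line, the optimum is the weighted median (not the mean). Total weight W = 525; half-weight = 262.5.
Sort by position and accumulate weight:
  mile 9 (Alpha, w=70) → cum 70
  mile 26 (Beta, w=60) → cum 130
  mile 38 (Gamma, w=80) → cum 210
  mile 42 (Delta, w=110) → cum 320  ≥ 262.5 → median here
  mile 47 (Epsilon, w=20) → cum 340
  mile 53 (Zeta, w=90) → cum 430
  mile 77 (Eta, w=45) → cum 475
  mile 98 (Theta, w=50) → cum 525
Optimal location: mile 42.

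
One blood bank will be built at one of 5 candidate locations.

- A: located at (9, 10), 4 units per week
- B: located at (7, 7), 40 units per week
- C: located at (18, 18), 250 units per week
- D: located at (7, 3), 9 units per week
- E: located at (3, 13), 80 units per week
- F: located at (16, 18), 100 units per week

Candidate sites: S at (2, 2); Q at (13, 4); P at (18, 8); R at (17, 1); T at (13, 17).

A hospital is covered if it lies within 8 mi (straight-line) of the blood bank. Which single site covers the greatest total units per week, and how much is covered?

T, covering 350

Coverage radius r = 8 mi; a point is covered iff (Δx)²+(Δy)² ≤ 8² = 64.
  S (2, 2): covers {B, D} → 49
  Q (13, 4): covers {A, B, D} → 53
  P (18, 8): covers {none} → 0
  R (17, 1): covers {none} → 0
  T (13, 17): covers {C, F} → 350
Maximum coverage at T: 350 units per week.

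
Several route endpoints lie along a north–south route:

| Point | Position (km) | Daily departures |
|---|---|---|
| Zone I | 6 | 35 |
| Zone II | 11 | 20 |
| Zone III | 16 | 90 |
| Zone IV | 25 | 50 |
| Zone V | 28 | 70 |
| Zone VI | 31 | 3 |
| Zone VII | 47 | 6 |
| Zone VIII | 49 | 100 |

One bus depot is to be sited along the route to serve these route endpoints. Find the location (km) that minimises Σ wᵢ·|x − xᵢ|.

x = 25

For a sum of weighted absolute distances on a line, the optimum is the weighted median (not the mean). Total weight W = 374; half-weight = 187.
Sort by position and accumulate weight:
  km 6 (Zone I, w=35) → cum 35
  km 11 (Zone II, w=20) → cum 55
  km 16 (Zone III, w=90) → cum 145
  km 25 (Zone IV, w=50) → cum 195  ≥ 187 → median here
  km 28 (Zone V, w=70) → cum 265
  km 31 (Zone VI, w=3) → cum 268
  km 47 (Zone VII, w=6) → cum 274
  km 49 (Zone VIII, w=100) → cum 374
Optimal location: km 25.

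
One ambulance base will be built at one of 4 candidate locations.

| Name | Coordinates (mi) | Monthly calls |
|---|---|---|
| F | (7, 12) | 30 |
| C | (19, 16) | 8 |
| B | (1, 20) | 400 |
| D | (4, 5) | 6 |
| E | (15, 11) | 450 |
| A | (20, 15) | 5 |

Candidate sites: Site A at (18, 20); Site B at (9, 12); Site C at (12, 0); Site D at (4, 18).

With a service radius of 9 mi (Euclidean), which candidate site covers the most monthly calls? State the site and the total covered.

Coverage radius r = 9 mi; a point is covered iff (Δx)²+(Δy)² ≤ 9² = 81.
  Site A (18, 20): covers {C, A} → 13
  Site B (9, 12): covers {F, D, E} → 486
  Site C (12, 0): covers {none} → 0
  Site D (4, 18): covers {F, B} → 430
Maximum coverage at Site B: 486 monthly calls.

Site B, covering 486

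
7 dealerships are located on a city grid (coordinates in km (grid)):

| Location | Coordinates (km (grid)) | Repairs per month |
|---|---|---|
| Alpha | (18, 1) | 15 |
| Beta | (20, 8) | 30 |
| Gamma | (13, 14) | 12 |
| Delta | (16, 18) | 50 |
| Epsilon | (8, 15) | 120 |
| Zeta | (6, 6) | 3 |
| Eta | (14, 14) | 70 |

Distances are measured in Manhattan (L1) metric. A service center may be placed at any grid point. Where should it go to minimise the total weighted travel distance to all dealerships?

Manhattan distance separates: Σwᵢ(|x−xᵢ|+|y−yᵢ|) = Σwᵢ|x−xᵢ| + Σwᵢ|y−yᵢ|, so x and y are optimised independently as 1-D weighted medians.
Total weight W = 300; half = 150.
x-coordinate, sorted with cumulative weight:
  x=6 (Zeta, w=3) cum 3
  x=8 (Epsilon, w=120) cum 123
  x=13 (Gamma, w=12) cum 135
  x=14 (Eta, w=70) cum 205  ← median
  x=16 (Delta, w=50) cum 255
  x=18 (Alpha, w=15) cum 270
  x=20 (Beta, w=30) cum 300
⇒ x* = 14
y-coordinate, sorted with cumulative weight:
  y=1 (Alpha, w=15) cum 15
  y=6 (Zeta, w=3) cum 18
  y=8 (Beta, w=30) cum 48
  y=14 (Gamma, w=12) cum 60
  y=14 (Eta, w=70) cum 130
  y=15 (Epsilon, w=120) cum 250  ← median
  y=18 (Delta, w=50) cum 300
⇒ y* = 15

(14, 15)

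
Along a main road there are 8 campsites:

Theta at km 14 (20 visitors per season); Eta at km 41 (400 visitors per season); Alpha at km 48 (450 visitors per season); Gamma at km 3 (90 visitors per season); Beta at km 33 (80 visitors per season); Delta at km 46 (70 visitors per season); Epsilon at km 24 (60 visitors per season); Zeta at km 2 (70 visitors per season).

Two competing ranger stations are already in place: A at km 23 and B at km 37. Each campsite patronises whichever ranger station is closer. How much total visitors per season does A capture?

The indifferent point is the midpoint (23+37)/2 = 30; campsites left of it (closer to A at 23) go to A, those right go to B.
  Zeta at 2 (w=70) → A
  Gamma at 3 (w=90) → A
  Theta at 14 (w=20) → A
  Epsilon at 24 (w=60) → A
  Beta at 33 (w=80) → B
  Eta at 41 (w=400) → B
  Delta at 46 (w=70) → B
  Alpha at 48 (w=450) → B
A captures 240; B captures 1000.

240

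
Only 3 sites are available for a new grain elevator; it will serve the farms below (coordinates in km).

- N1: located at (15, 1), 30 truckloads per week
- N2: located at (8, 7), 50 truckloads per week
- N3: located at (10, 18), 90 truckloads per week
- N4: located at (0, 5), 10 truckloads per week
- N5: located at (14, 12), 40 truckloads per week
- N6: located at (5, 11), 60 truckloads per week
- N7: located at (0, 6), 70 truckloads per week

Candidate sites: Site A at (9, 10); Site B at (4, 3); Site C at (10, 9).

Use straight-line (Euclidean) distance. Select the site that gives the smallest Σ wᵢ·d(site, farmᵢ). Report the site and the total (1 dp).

Total weighted distance at each candidate:
  Site A (9, 10): total = 2463.4
  Site B (4, 3): total = 3488.8
  Site C (10, 9): total = 2596.1
Minimum is at Site A with total 2463.4 km.

Site A, total 2463.4 km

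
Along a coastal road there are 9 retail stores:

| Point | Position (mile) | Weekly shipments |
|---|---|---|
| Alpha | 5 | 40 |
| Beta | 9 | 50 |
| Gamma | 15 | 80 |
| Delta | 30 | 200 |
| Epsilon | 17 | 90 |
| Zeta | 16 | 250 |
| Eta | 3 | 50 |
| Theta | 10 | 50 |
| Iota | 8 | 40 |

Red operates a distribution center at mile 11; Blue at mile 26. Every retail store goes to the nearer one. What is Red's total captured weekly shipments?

The indifferent point is the midpoint (11+26)/2 = 18.5; retail stores left of it (closer to Red at 11) go to Red, those right go to Blue.
  Eta at 3 (w=50) → Red
  Alpha at 5 (w=40) → Red
  Iota at 8 (w=40) → Red
  Beta at 9 (w=50) → Red
  Theta at 10 (w=50) → Red
  Gamma at 15 (w=80) → Red
  Zeta at 16 (w=250) → Red
  Epsilon at 17 (w=90) → Red
  Delta at 30 (w=200) → Blue
Red captures 650; Blue captures 200.

650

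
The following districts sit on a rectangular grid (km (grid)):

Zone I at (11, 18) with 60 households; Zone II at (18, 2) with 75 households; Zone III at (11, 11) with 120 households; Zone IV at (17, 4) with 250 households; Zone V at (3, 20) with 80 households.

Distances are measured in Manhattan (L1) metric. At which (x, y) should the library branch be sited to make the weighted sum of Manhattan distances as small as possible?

(17, 4)

Manhattan distance separates: Σwᵢ(|x−xᵢ|+|y−yᵢ|) = Σwᵢ|x−xᵢ| + Σwᵢ|y−yᵢ|, so x and y are optimised independently as 1-D weighted medians.
Total weight W = 585; half = 292.5.
x-coordinate, sorted with cumulative weight:
  x=3 (Zone V, w=80) cum 80
  x=11 (Zone I, w=60) cum 140
  x=11 (Zone III, w=120) cum 260
  x=17 (Zone IV, w=250) cum 510  ← median
  x=18 (Zone II, w=75) cum 585
⇒ x* = 17
y-coordinate, sorted with cumulative weight:
  y=2 (Zone II, w=75) cum 75
  y=4 (Zone IV, w=250) cum 325  ← median
  y=11 (Zone III, w=120) cum 445
  y=18 (Zone I, w=60) cum 505
  y=20 (Zone V, w=80) cum 585
⇒ y* = 4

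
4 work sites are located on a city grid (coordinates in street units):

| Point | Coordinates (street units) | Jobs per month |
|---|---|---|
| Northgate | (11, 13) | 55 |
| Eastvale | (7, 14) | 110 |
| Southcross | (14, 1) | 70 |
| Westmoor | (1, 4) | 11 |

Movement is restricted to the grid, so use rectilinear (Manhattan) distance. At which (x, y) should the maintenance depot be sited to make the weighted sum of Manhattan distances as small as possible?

Manhattan distance separates: Σwᵢ(|x−xᵢ|+|y−yᵢ|) = Σwᵢ|x−xᵢ| + Σwᵢ|y−yᵢ|, so x and y are optimised independently as 1-D weighted medians.
Total weight W = 246; half = 123.
x-coordinate, sorted with cumulative weight:
  x=1 (Westmoor, w=11) cum 11
  x=7 (Eastvale, w=110) cum 121
  x=11 (Northgate, w=55) cum 176  ← median
  x=14 (Southcross, w=70) cum 246
⇒ x* = 11
y-coordinate, sorted with cumulative weight:
  y=1 (Southcross, w=70) cum 70
  y=4 (Westmoor, w=11) cum 81
  y=13 (Northgate, w=55) cum 136  ← median
  y=14 (Eastvale, w=110) cum 246
⇒ y* = 13

(11, 13)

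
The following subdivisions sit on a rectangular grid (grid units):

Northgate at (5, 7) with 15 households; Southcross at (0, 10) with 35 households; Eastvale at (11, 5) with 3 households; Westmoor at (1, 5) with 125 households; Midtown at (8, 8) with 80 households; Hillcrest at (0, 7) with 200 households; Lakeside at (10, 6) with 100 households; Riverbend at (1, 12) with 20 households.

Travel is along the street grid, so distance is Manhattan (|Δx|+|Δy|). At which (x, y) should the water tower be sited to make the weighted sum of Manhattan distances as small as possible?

(1, 7)

Manhattan distance separates: Σwᵢ(|x−xᵢ|+|y−yᵢ|) = Σwᵢ|x−xᵢ| + Σwᵢ|y−yᵢ|, so x and y are optimised independently as 1-D weighted medians.
Total weight W = 578; half = 289.
x-coordinate, sorted with cumulative weight:
  x=0 (Southcross, w=35) cum 35
  x=0 (Hillcrest, w=200) cum 235
  x=1 (Westmoor, w=125) cum 360  ← median
  x=1 (Riverbend, w=20) cum 380
  x=5 (Northgate, w=15) cum 395
  x=8 (Midtown, w=80) cum 475
  x=10 (Lakeside, w=100) cum 575
  x=11 (Eastvale, w=3) cum 578
⇒ x* = 1
y-coordinate, sorted with cumulative weight:
  y=5 (Eastvale, w=3) cum 3
  y=5 (Westmoor, w=125) cum 128
  y=6 (Lakeside, w=100) cum 228
  y=7 (Northgate, w=15) cum 243
  y=7 (Hillcrest, w=200) cum 443  ← median
  y=8 (Midtown, w=80) cum 523
  y=10 (Southcross, w=35) cum 558
  y=12 (Riverbend, w=20) cum 578
⇒ y* = 7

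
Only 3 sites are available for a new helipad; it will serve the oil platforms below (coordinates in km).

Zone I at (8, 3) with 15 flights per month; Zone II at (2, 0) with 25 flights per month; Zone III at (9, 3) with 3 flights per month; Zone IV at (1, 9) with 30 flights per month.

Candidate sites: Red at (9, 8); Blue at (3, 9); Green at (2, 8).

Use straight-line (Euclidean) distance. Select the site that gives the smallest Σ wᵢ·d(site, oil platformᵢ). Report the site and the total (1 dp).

Total weighted distance at each candidate:
  Red (9, 8): total = 599.1
  Blue (3, 9): total = 429.0
  Green (2, 8): total = 385.4
Minimum is at Green with total 385.4 km.

Green, total 385.4 km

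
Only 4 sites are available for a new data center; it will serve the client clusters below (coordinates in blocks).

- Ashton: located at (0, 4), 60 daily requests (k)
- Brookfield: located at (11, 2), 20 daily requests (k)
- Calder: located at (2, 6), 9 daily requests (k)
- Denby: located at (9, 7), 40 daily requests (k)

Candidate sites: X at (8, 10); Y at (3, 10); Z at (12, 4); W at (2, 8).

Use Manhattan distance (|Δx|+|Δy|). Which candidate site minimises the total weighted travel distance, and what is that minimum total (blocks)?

Total weighted distance at each candidate:
  X (8, 10): total = 1310
  Y (3, 10): total = 1265
  Z (12, 4): total = 1128
  W (2, 8): total = 998
Minimum is at W with total 998 blocks.

W, total 998 blocks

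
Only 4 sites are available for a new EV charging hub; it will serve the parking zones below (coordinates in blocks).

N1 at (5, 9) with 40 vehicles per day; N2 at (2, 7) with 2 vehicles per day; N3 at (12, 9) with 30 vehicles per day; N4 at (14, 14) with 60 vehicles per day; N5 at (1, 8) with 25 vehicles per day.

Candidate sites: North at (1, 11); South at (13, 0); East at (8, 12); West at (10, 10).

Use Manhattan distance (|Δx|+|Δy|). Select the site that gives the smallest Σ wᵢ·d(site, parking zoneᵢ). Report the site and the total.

West, total 1107 blocks

Total weighted distance at each candidate:
  North (1, 11): total = 1675
  South (13, 0): total = 2416
  East (8, 12): total = 1227
  West (10, 10): total = 1107
Minimum is at West with total 1107 blocks.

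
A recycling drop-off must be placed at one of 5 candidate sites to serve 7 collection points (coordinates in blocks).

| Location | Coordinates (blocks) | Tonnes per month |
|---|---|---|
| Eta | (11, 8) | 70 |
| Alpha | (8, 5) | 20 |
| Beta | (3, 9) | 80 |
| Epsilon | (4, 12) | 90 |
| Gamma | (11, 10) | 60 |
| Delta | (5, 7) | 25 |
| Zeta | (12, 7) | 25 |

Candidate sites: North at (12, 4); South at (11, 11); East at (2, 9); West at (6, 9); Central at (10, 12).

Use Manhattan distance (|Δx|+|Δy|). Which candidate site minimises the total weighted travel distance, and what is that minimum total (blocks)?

West, total 1865 blocks

Total weighted distance at each candidate:
  North (12, 4): total = 3755
  South (11, 11): total = 2345
  East (2, 9): total = 2455
  West (6, 9): total = 1865
  Central (10, 12): total = 2475
Minimum is at West with total 1865 blocks.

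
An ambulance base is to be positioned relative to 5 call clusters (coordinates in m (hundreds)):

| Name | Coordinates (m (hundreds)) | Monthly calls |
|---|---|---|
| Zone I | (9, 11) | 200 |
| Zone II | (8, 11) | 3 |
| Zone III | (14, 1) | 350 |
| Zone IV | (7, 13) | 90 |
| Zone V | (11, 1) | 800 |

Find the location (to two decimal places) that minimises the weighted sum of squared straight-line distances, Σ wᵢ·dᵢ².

(11.19, 3.16)

The minimiser of Σwᵢ‖p−pᵢ‖² is the weighted centroid p* = (Σwᵢpᵢ)/(Σwᵢ).
Σwᵢ = 1443.
Σwᵢxᵢ = 200·9 + 3·8 + 350·14 + 90·7 + 800·11 = 16154.
Σwᵢyᵢ = 200·11 + 3·11 + 350·1 + 90·13 + 800·1 = 4553.
x* = 16154/1443 = 11.19, y* = 4553/1443 = 3.16.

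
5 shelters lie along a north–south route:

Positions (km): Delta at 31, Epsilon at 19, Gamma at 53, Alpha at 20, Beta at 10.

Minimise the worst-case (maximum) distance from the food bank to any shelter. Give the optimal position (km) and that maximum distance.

The 1-center on a line is the midpoint of the two extreme points: leftmost at 10, rightmost at 53.
Optimal location = (10 + 53)/2 = 31.5; maximum distance = (53 − 10)/2 = 21.5.

location 31.5, max distance 21.5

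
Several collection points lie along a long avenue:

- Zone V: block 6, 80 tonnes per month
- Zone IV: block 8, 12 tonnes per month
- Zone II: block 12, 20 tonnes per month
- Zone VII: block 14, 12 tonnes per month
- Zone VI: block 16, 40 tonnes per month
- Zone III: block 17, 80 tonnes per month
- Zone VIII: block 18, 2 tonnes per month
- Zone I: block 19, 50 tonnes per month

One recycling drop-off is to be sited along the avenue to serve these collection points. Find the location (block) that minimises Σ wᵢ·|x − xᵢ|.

x = 16

For a sum of weighted absolute distances on a line, the optimum is the weighted median (not the mean). Total weight W = 296; half-weight = 148.
Sort by position and accumulate weight:
  block 6 (Zone V, w=80) → cum 80
  block 8 (Zone IV, w=12) → cum 92
  block 12 (Zone II, w=20) → cum 112
  block 14 (Zone VII, w=12) → cum 124
  block 16 (Zone VI, w=40) → cum 164  ≥ 148 → median here
  block 17 (Zone III, w=80) → cum 244
  block 18 (Zone VIII, w=2) → cum 246
  block 19 (Zone I, w=50) → cum 296
Optimal location: block 16.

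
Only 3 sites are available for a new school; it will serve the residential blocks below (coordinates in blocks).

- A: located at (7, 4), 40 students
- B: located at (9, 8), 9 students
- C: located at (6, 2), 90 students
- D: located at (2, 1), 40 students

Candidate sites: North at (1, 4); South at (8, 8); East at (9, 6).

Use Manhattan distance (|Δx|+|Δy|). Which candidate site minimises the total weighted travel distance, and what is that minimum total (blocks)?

North, total 1138 blocks

Total weighted distance at each candidate:
  North (1, 4): total = 1138
  South (8, 8): total = 1449
  East (9, 6): total = 1288
Minimum is at North with total 1138 blocks.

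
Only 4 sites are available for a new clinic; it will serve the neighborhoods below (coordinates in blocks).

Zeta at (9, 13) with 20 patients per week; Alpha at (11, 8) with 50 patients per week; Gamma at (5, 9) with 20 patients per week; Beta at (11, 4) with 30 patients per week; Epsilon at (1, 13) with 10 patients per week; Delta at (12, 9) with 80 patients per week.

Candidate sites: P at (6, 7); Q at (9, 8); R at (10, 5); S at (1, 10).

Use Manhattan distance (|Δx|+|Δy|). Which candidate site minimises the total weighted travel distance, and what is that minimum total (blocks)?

Total weighted distance at each candidate:
  P (6, 7): total = 1530
  Q (9, 8): total = 930
  R (10, 5): total = 1270
  S (1, 10): total = 2390
Minimum is at Q with total 930 blocks.

Q, total 930 blocks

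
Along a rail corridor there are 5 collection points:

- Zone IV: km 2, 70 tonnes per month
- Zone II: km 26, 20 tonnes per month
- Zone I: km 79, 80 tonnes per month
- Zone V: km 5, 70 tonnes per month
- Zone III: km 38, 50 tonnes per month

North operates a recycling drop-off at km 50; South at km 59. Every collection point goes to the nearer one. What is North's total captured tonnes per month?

The indifferent point is the midpoint (50+59)/2 = 54.5; collection points left of it (closer to North at 50) go to North, those right go to South.
  Zone IV at 2 (w=70) → North
  Zone V at 5 (w=70) → North
  Zone II at 26 (w=20) → North
  Zone III at 38 (w=50) → North
  Zone I at 79 (w=80) → South
North captures 210; South captures 80.

210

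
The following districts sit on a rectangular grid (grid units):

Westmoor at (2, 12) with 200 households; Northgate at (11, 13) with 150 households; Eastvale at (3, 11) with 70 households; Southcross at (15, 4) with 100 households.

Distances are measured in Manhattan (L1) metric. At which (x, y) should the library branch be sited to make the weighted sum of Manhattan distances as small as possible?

(3, 12)

Manhattan distance separates: Σwᵢ(|x−xᵢ|+|y−yᵢ|) = Σwᵢ|x−xᵢ| + Σwᵢ|y−yᵢ|, so x and y are optimised independently as 1-D weighted medians.
Total weight W = 520; half = 260.
x-coordinate, sorted with cumulative weight:
  x=2 (Westmoor, w=200) cum 200
  x=3 (Eastvale, w=70) cum 270  ← median
  x=11 (Northgate, w=150) cum 420
  x=15 (Southcross, w=100) cum 520
⇒ x* = 3
y-coordinate, sorted with cumulative weight:
  y=4 (Southcross, w=100) cum 100
  y=11 (Eastvale, w=70) cum 170
  y=12 (Westmoor, w=200) cum 370  ← median
  y=13 (Northgate, w=150) cum 520
⇒ y* = 12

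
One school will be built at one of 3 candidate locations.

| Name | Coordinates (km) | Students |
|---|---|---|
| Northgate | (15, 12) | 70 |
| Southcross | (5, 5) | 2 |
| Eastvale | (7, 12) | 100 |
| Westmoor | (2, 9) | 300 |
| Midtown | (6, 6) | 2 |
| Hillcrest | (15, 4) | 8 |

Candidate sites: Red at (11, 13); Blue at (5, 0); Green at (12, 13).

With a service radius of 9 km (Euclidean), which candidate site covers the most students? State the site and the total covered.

Red, covering 172

Coverage radius r = 9 km; a point is covered iff (Δx)²+(Δy)² ≤ 9² = 81.
  Red (11, 13): covers {Northgate, Eastvale, Midtown} → 172
  Blue (5, 0): covers {Southcross, Midtown} → 4
  Green (12, 13): covers {Northgate, Eastvale} → 170
Maximum coverage at Red: 172 students.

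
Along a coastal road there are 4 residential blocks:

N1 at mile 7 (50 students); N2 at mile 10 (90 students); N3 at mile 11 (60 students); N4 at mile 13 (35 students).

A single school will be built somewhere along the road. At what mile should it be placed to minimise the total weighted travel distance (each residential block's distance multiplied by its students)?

For a sum of weighted absolute distances on a line, the optimum is the weighted median (not the mean). Total weight W = 235; half-weight = 117.5.
Sort by position and accumulate weight:
  mile 7 (N1, w=50) → cum 50
  mile 10 (N2, w=90) → cum 140  ≥ 117.5 → median here
  mile 11 (N3, w=60) → cum 200
  mile 13 (N4, w=35) → cum 235
Optimal location: mile 10.

x = 10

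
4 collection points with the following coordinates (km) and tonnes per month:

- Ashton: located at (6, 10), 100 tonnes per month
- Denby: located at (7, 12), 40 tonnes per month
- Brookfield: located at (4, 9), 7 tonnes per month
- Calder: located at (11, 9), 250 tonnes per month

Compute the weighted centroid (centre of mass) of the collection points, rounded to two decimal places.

(9.21, 9.55)

The minimiser of Σwᵢ‖p−pᵢ‖² is the weighted centroid p* = (Σwᵢpᵢ)/(Σwᵢ).
Σwᵢ = 397.
Σwᵢxᵢ = 100·6 + 40·7 + 7·4 + 250·11 = 3658.
Σwᵢyᵢ = 100·10 + 40·12 + 7·9 + 250·9 = 3793.
x* = 3658/397 = 9.21, y* = 3793/397 = 9.55.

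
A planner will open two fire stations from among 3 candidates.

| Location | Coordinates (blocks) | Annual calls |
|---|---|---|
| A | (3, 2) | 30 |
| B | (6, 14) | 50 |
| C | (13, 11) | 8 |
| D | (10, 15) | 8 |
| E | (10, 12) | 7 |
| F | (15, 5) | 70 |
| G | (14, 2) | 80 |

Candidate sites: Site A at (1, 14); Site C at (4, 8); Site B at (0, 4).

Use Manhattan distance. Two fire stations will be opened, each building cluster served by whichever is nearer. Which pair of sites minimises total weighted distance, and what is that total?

Evaluate every pair (each demand assigned to the nearer of the two):
  {Site A, Site C}: total = 2966
  {Site A, Site B}: total = 3077
  {Site C, Site B}: total = 3080
Best pair: {Site A, Site C} with total 2966.

{Site A, Site C}, total 2966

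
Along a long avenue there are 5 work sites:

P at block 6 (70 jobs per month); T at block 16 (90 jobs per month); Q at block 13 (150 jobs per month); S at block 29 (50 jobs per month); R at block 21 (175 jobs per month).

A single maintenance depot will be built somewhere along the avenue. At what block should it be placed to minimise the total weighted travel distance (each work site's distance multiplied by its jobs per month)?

For a sum of weighted absolute distances on a line, the optimum is the weighted median (not the mean). Total weight W = 535; half-weight = 267.5.
Sort by position and accumulate weight:
  block 6 (P, w=70) → cum 70
  block 13 (Q, w=150) → cum 220
  block 16 (T, w=90) → cum 310  ≥ 267.5 → median here
  block 21 (R, w=175) → cum 485
  block 29 (S, w=50) → cum 535
Optimal location: block 16.

x = 16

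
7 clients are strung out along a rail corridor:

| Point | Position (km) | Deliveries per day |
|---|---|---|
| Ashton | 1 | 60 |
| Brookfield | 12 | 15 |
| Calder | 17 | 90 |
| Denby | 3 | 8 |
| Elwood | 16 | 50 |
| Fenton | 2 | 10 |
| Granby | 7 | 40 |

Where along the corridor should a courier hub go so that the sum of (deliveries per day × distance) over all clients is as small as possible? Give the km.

x = 16

For a sum of weighted absolute distances on a line, the optimum is the weighted median (not the mean). Total weight W = 273; half-weight = 136.5.
Sort by position and accumulate weight:
  km 1 (Ashton, w=60) → cum 60
  km 2 (Fenton, w=10) → cum 70
  km 3 (Denby, w=8) → cum 78
  km 7 (Granby, w=40) → cum 118
  km 12 (Brookfield, w=15) → cum 133
  km 16 (Elwood, w=50) → cum 183  ≥ 136.5 → median here
  km 17 (Calder, w=90) → cum 273
Optimal location: km 16.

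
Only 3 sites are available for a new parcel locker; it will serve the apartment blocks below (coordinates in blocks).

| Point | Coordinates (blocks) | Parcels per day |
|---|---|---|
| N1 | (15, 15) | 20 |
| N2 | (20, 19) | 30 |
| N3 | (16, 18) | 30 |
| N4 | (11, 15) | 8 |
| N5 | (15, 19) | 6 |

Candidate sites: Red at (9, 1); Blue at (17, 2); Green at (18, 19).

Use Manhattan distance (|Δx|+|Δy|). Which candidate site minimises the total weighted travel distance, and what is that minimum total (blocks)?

Green, total 396 blocks

Total weighted distance at each candidate:
  Red (9, 1): total = 2262
  Blue (17, 2): total = 1676
  Green (18, 19): total = 396
Minimum is at Green with total 396 blocks.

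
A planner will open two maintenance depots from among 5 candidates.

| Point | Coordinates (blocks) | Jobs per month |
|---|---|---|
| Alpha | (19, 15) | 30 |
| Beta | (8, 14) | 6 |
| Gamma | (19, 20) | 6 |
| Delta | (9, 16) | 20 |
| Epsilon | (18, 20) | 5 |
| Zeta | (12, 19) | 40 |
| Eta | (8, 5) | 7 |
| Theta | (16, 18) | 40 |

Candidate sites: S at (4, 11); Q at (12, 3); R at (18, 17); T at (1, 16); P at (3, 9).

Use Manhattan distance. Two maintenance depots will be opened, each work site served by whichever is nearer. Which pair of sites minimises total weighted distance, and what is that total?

Evaluate every pair (each demand assigned to the nearer of the two):
  {S, R}: total = 881
  {Q, R}: total = 889
  {R, P}: total = 892
  {R, T}: total = 909
  {Q, T}: total = 2303
  {S, T}: total = 2319
  {T, P}: total = 2324
  {S, Q}: total = 2513
  {S, P}: total = 2534
  {Q, P}: total = 2591
Best pair: {S, R} with total 881.

{S, R}, total 881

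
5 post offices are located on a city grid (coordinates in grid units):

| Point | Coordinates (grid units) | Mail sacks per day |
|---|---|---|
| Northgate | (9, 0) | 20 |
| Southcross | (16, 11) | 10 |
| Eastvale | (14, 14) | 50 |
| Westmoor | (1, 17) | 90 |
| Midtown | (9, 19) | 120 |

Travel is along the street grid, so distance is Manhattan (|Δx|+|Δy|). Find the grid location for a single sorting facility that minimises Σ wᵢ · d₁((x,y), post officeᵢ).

(9, 17)

Manhattan distance separates: Σwᵢ(|x−xᵢ|+|y−yᵢ|) = Σwᵢ|x−xᵢ| + Σwᵢ|y−yᵢ|, so x and y are optimised independently as 1-D weighted medians.
Total weight W = 290; half = 145.
x-coordinate, sorted with cumulative weight:
  x=1 (Westmoor, w=90) cum 90
  x=9 (Northgate, w=20) cum 110
  x=9 (Midtown, w=120) cum 230  ← median
  x=14 (Eastvale, w=50) cum 280
  x=16 (Southcross, w=10) cum 290
⇒ x* = 9
y-coordinate, sorted with cumulative weight:
  y=0 (Northgate, w=20) cum 20
  y=11 (Southcross, w=10) cum 30
  y=14 (Eastvale, w=50) cum 80
  y=17 (Westmoor, w=90) cum 170  ← median
  y=19 (Midtown, w=120) cum 290
⇒ y* = 17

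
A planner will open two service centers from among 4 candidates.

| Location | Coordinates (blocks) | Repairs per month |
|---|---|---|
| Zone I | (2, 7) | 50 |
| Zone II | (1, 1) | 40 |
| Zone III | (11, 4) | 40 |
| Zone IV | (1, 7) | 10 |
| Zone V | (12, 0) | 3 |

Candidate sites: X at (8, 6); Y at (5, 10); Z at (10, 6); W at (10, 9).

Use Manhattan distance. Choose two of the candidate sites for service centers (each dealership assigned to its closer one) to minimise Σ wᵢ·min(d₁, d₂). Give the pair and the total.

Evaluate every pair (each demand assigned to the nearer of the two):
  {Y, Z}: total = 1034
  {X, Z}: total = 1054
  {X, Y}: total = 1080
  {X, W}: total = 1140
  {Y, W}: total = 1163
  {Z, W}: total = 1254
Best pair: {Y, Z} with total 1034.

{Y, Z}, total 1034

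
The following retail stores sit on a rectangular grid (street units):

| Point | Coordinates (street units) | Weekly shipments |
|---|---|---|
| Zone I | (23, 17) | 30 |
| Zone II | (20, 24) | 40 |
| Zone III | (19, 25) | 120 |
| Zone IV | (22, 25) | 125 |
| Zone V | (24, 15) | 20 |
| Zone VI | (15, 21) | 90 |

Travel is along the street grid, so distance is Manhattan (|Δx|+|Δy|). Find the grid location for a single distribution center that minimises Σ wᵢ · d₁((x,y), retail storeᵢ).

Manhattan distance separates: Σwᵢ(|x−xᵢ|+|y−yᵢ|) = Σwᵢ|x−xᵢ| + Σwᵢ|y−yᵢ|, so x and y are optimised independently as 1-D weighted medians.
Total weight W = 425; half = 212.5.
x-coordinate, sorted with cumulative weight:
  x=15 (Zone VI, w=90) cum 90
  x=19 (Zone III, w=120) cum 210
  x=20 (Zone II, w=40) cum 250  ← median
  x=22 (Zone IV, w=125) cum 375
  x=23 (Zone I, w=30) cum 405
  x=24 (Zone V, w=20) cum 425
⇒ x* = 20
y-coordinate, sorted with cumulative weight:
  y=15 (Zone V, w=20) cum 20
  y=17 (Zone I, w=30) cum 50
  y=21 (Zone VI, w=90) cum 140
  y=24 (Zone II, w=40) cum 180
  y=25 (Zone III, w=120) cum 300  ← median
  y=25 (Zone IV, w=125) cum 425
⇒ y* = 25

(20, 25)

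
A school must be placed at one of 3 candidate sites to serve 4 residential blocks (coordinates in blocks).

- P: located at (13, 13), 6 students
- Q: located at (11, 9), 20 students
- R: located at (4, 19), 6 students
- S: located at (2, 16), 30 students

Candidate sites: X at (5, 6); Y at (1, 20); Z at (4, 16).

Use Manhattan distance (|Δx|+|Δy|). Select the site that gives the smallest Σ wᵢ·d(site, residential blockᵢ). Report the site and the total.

Z, total 430 blocks

Total weighted distance at each candidate:
  X (5, 6): total = 744
  Y (1, 20): total = 708
  Z (4, 16): total = 430
Minimum is at Z with total 430 blocks.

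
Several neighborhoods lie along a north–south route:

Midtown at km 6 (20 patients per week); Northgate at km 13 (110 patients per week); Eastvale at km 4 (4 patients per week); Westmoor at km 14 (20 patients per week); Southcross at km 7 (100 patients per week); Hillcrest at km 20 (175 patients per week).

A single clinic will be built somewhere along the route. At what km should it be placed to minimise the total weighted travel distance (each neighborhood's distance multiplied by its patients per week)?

x = 13

For a sum of weighted absolute distances on a line, the optimum is the weighted median (not the mean). Total weight W = 429; half-weight = 214.5.
Sort by position and accumulate weight:
  km 4 (Eastvale, w=4) → cum 4
  km 6 (Midtown, w=20) → cum 24
  km 7 (Southcross, w=100) → cum 124
  km 13 (Northgate, w=110) → cum 234  ≥ 214.5 → median here
  km 14 (Westmoor, w=20) → cum 254
  km 20 (Hillcrest, w=175) → cum 429
Optimal location: km 13.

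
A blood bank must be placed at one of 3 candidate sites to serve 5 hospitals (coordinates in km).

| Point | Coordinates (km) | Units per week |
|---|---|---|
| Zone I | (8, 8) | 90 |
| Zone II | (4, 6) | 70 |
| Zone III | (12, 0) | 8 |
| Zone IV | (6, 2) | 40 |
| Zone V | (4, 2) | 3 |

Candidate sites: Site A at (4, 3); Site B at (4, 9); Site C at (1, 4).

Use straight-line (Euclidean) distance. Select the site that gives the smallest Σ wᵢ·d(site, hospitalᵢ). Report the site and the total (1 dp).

Site A, total 947.1 km

Total weighted distance at each candidate:
  Site A (4, 3): total = 947.1
  Site B (4, 9): total = 989.6
  Site C (1, 4): total = 1297.9
Minimum is at Site A with total 947.1 km.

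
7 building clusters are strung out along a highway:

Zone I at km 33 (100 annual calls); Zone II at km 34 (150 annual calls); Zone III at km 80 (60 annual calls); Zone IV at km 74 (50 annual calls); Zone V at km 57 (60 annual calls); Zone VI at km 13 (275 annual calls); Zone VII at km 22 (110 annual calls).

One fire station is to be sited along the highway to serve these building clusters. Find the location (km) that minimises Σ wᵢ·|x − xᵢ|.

For a sum of weighted absolute distances on a line, the optimum is the weighted median (not the mean). Total weight W = 805; half-weight = 402.5.
Sort by position and accumulate weight:
  km 13 (Zone VI, w=275) → cum 275
  km 22 (Zone VII, w=110) → cum 385
  km 33 (Zone I, w=100) → cum 485  ≥ 402.5 → median here
  km 34 (Zone II, w=150) → cum 635
  km 57 (Zone V, w=60) → cum 695
  km 74 (Zone IV, w=50) → cum 745
  km 80 (Zone III, w=60) → cum 805
Optimal location: km 33.

x = 33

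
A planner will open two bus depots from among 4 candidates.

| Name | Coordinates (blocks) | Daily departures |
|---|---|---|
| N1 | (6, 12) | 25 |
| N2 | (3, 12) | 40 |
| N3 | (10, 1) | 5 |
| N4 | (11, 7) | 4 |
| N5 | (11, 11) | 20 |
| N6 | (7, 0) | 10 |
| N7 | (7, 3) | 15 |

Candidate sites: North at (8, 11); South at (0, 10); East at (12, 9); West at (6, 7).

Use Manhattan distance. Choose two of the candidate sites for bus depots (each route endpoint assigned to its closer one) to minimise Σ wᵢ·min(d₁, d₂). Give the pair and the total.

Evaluate every pair (each demand assigned to the nearer of the two):
  {North, West}: total = 600
  {North, South}: total = 678
  {North, East}: total = 692
  {East, West}: total = 722
  {South, West}: total = 730
  {South, East}: total = 827
Best pair: {North, West} with total 600.

{North, West}, total 600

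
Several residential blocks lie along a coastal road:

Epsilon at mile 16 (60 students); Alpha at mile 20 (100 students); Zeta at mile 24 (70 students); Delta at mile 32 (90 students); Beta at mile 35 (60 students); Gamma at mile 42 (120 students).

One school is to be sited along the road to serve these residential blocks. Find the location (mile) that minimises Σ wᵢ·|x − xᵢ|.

For a sum of weighted absolute distances on a line, the optimum is the weighted median (not the mean). Total weight W = 500; half-weight = 250.
Sort by position and accumulate weight:
  mile 16 (Epsilon, w=60) → cum 60
  mile 20 (Alpha, w=100) → cum 160
  mile 24 (Zeta, w=70) → cum 230
  mile 32 (Delta, w=90) → cum 320  ≥ 250 → median here
  mile 35 (Beta, w=60) → cum 380
  mile 42 (Gamma, w=120) → cum 500
Optimal location: mile 32.

x = 32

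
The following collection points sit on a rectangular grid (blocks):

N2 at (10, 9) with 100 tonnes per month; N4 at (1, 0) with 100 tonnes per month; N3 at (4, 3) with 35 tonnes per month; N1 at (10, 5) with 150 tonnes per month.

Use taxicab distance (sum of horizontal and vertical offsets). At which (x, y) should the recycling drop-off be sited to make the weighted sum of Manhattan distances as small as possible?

Manhattan distance separates: Σwᵢ(|x−xᵢ|+|y−yᵢ|) = Σwᵢ|x−xᵢ| + Σwᵢ|y−yᵢ|, so x and y are optimised independently as 1-D weighted medians.
Total weight W = 385; half = 192.5.
x-coordinate, sorted with cumulative weight:
  x=1 (N4, w=100) cum 100
  x=4 (N3, w=35) cum 135
  x=10 (N2, w=100) cum 235  ← median
  x=10 (N1, w=150) cum 385
⇒ x* = 10
y-coordinate, sorted with cumulative weight:
  y=0 (N4, w=100) cum 100
  y=3 (N3, w=35) cum 135
  y=5 (N1, w=150) cum 285  ← median
  y=9 (N2, w=100) cum 385
⇒ y* = 5

(10, 5)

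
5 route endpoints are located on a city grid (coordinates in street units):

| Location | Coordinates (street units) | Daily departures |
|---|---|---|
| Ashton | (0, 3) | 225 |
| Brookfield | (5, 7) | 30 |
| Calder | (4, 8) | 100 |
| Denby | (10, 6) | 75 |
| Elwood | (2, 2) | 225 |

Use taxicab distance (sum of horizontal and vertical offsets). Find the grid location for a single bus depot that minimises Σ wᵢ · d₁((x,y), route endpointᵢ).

(2, 3)

Manhattan distance separates: Σwᵢ(|x−xᵢ|+|y−yᵢ|) = Σwᵢ|x−xᵢ| + Σwᵢ|y−yᵢ|, so x and y are optimised independently as 1-D weighted medians.
Total weight W = 655; half = 327.5.
x-coordinate, sorted with cumulative weight:
  x=0 (Ashton, w=225) cum 225
  x=2 (Elwood, w=225) cum 450  ← median
  x=4 (Calder, w=100) cum 550
  x=5 (Brookfield, w=30) cum 580
  x=10 (Denby, w=75) cum 655
⇒ x* = 2
y-coordinate, sorted with cumulative weight:
  y=2 (Elwood, w=225) cum 225
  y=3 (Ashton, w=225) cum 450  ← median
  y=6 (Denby, w=75) cum 525
  y=7 (Brookfield, w=30) cum 555
  y=8 (Calder, w=100) cum 655
⇒ y* = 3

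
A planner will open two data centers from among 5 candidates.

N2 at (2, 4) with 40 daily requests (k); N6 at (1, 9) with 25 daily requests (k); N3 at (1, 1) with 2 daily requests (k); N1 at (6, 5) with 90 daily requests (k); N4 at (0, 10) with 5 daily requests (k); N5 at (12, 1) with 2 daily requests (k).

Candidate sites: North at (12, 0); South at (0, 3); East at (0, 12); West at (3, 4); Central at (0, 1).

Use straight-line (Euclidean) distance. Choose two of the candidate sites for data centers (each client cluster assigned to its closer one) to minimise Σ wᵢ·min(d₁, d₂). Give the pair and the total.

Evaluate every pair (each demand assigned to the nearer of the two):
  {East, West}: total = 439.8
  {North, West}: total = 502.0
  {West, Central}: total = 513.7
  {South, West}: total = 516.2
  {South, East}: total = 776.5
  {North, South}: total = 852.2
  {South, Central}: total = 871.7
  {East, Central}: total = 908.3
  {North, Central}: total = 1043.8
  {North, East}: total = 1145.9
Best pair: {East, West} with total 439.8.

{East, West}, total 439.8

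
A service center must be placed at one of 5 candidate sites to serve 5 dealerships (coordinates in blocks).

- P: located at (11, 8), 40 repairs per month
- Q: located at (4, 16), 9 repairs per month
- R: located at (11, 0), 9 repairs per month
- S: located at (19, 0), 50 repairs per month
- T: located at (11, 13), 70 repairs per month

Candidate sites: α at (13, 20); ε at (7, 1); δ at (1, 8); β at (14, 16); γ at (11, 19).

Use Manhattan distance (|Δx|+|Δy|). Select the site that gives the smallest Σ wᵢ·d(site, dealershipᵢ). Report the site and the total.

Total weighted distance at each candidate:
  α (13, 20): total = 2805
  ε (7, 1): total = 2417
  δ (1, 8): total = 3011
  β (14, 16): total = 2171
  γ (11, 19): total = 2471
Minimum is at β with total 2171 blocks.

β, total 2171 blocks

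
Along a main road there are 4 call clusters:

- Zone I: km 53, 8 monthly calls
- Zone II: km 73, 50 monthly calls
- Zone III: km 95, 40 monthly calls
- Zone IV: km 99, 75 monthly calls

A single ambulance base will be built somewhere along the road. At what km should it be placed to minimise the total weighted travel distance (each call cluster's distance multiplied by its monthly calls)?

For a sum of weighted absolute distances on a line, the optimum is the weighted median (not the mean). Total weight W = 173; half-weight = 86.5.
Sort by position and accumulate weight:
  km 53 (Zone I, w=8) → cum 8
  km 73 (Zone II, w=50) → cum 58
  km 95 (Zone III, w=40) → cum 98  ≥ 86.5 → median here
  km 99 (Zone IV, w=75) → cum 173
Optimal location: km 95.

x = 95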